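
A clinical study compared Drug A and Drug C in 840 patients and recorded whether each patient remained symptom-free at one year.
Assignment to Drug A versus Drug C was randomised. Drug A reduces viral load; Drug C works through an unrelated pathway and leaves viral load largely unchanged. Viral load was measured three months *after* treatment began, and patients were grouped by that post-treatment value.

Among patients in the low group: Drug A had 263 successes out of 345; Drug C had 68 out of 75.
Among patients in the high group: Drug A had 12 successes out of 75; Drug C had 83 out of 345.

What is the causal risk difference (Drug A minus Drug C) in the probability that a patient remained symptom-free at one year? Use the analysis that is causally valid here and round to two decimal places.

Viral load is downstream of the drug. One should not condition on a consequence of treatment, so the overall rates are the right comparison.
The causal difference is the pooled difference: 0.655 − 0.360 = +0.295.

+0.30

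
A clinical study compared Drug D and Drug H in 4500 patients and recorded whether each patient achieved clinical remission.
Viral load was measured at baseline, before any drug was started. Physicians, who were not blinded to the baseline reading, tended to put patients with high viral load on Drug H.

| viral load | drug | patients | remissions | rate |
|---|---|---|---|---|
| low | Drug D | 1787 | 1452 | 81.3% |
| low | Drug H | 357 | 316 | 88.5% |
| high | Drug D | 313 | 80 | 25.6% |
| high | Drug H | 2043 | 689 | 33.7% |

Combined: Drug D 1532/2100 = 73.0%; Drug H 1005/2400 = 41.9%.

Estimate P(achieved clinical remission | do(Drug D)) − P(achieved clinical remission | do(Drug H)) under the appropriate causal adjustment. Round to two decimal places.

-0.08

Drug H is higher inside every viral load stratum but Drug D is higher in aggregate. Whether to stratify depends on how viral load relates to the drug.
Viral load satisfies the back-door criterion: it is not a descendant of the drug, and it blocks the spurious path from drug to outcome. Adjusting for it (i.e., using the within-viral load rates) gives the causal effect.
Adjusting over the population distribution of viral load: 0.476·(0.813−0.885) + 0.524·(0.256−0.337) = -0.077.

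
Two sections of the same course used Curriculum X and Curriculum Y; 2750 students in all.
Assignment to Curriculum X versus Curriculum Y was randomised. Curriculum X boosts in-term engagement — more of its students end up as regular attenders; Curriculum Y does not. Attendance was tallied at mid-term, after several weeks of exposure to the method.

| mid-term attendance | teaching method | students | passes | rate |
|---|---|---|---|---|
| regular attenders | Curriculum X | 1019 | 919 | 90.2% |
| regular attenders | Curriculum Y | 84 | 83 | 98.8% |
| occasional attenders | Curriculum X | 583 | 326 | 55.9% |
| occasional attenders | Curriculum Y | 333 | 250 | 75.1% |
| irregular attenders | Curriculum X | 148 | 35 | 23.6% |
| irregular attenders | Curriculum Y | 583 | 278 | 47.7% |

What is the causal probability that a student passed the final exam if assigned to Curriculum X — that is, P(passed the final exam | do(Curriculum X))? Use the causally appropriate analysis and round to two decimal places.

Mid-term attendance is downstream of the teaching method. One should not condition on a consequence of treatment, so the overall rates are the right comparison.
So P(outcome | do(Curriculum X)) is just the pooled rate for Curriculum X: 1280/1750 = 0.731.

0.73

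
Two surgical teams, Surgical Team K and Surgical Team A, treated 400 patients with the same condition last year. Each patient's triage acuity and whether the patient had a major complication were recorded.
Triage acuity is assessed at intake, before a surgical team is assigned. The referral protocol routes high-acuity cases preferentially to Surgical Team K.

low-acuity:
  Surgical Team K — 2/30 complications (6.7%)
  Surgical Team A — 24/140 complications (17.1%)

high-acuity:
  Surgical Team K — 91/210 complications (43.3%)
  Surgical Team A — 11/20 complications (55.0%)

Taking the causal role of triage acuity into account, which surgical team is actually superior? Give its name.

Nothing the surgical team does changes triage acuity; the imbalance is an allocation artefact. With triage acuity also predicting the outcome, the pooled figure is confounded, and the within-stratum comparison is the causal one.
Within each level — low-acuity: 6.7% vs 17.1%; high-acuity: 43.3% vs 55.0% — Surgical Team K is lower every time.

Surgical Team K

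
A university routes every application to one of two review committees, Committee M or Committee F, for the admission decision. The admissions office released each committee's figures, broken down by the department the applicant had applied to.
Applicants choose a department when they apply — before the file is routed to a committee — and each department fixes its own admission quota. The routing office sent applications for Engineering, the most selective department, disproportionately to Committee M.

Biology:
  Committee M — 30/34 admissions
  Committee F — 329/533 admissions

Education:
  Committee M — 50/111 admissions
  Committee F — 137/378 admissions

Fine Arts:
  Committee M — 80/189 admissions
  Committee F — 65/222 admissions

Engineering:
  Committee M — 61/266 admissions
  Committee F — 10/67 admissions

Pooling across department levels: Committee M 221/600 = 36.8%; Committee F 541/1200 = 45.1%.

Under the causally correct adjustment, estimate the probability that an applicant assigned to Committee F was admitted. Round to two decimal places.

0.39

Here department is a common cause — it drives both which review committee a case falls under and the outcome. The crude comparison mixes populations; the stratum-specific rates are the causally relevant ones.
Standardising Committee F to the population department mix: 0.315·329/533 + 0.272·137/378 + 0.228·65/222 + 0.185·10/67 = 0.387.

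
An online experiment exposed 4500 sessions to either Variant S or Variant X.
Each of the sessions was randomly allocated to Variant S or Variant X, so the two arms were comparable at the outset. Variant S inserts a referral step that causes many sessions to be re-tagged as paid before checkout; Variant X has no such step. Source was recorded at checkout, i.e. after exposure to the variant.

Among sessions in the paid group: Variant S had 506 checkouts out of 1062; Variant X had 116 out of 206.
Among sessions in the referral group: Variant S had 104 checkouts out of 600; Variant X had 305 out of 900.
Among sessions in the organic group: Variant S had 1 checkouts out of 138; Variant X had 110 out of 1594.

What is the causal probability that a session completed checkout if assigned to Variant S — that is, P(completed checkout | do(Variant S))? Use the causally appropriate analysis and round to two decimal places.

0.34

Within every traffic source level Variant X has the higher rate, yet pooled Variant S does — Simpson's reversal.
Stratifying would compare variants among sessions the variants themselves sorted into traffic source groups — a form of selection on an intermediate. The unconditioned pooled rates give the total causal effect.
So P(outcome | do(Variant S)) is just the pooled rate for Variant S: 611/1800 = 0.339.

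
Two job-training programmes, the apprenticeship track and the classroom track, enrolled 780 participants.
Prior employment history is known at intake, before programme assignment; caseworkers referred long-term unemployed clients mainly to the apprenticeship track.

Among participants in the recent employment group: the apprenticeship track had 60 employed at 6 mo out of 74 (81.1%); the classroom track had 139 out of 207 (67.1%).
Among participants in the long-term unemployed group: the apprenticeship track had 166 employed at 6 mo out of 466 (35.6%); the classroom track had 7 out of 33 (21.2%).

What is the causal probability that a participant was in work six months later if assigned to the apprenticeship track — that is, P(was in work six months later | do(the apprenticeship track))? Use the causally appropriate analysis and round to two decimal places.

0.52

The prior employment history-specific comparison favours the apprenticeship track throughout, but the pooled figures favour the classroom track. The question is whether to condition on prior employment history.
Prior employment history is set before the programme has any effect — it is not caused by the programme — and it independently drives the outcome. That makes it a confounder, so the causal comparison is within prior employment history levels.
Standardising the apprenticeship track to the population prior employment history mix: 0.360·60/74 + 0.640·166/466 = 0.520.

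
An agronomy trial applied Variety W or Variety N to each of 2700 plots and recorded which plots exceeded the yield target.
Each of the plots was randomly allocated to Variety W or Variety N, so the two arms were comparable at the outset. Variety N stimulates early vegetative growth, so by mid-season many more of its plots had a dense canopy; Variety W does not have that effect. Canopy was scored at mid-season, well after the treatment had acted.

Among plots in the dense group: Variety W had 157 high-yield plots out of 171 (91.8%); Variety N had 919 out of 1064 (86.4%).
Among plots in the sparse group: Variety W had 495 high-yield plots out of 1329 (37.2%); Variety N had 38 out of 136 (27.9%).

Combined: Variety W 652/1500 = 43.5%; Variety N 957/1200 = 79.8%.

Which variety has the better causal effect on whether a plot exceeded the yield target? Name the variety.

Variety N

Mid-season canopy is recorded after the variety and is itself shifted by it — it sits on the causal path from variety to outcome. Conditioning on a mediator would strip out part of the effect we want; the pooled comparison gives the total causal effect.
Pooled: Variety W 43.5% vs Variety N 79.8%; Variety N is higher overall.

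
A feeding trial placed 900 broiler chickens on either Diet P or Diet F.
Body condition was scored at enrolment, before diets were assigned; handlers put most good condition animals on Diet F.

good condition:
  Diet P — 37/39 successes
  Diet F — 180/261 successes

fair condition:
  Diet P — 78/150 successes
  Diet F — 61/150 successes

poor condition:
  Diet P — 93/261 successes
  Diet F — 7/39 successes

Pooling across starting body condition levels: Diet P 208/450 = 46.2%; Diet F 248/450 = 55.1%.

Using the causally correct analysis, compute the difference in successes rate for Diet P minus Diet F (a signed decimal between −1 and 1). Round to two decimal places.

+0.18

Diet P is higher inside every starting body condition stratum but Diet F is higher in aggregate. Whether to stratify depends on how starting body condition relates to the diet.
Starting body condition differs across diets for reasons unrelated to any effect of the diet itself, and it separately predicts the outcome — a classic confounder. We must compare within starting body condition levels.
Adjusting over the population distribution of starting body condition: 0.333·(0.949−0.690) + 0.333·(0.520−0.407) + 0.333·(0.356−0.179) = +0.183.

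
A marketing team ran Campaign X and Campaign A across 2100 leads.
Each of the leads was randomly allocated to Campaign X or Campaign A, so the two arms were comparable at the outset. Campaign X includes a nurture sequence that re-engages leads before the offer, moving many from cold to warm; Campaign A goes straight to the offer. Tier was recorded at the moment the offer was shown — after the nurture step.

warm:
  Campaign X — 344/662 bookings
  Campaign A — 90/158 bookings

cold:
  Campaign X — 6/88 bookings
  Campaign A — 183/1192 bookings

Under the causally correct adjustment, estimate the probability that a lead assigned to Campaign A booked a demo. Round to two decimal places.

0.20

The engagement tier-specific comparison favours Campaign A throughout, but the pooled figures favour Campaign X. The question is whether to condition on engagement tier.
Engagement tier is downstream of the campaign. One should not condition on a consequence of treatment, so the overall rates are the right comparison.
So P(outcome | do(Campaign A)) is just the pooled rate for Campaign A: 273/1350 = 0.202.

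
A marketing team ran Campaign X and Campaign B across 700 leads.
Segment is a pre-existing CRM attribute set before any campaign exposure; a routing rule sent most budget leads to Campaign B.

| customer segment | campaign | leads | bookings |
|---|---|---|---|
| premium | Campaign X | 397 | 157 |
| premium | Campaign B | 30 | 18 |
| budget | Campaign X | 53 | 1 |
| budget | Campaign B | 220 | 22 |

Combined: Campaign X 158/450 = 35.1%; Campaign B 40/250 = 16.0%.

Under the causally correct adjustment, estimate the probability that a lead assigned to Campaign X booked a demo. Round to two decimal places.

Nothing the campaign does changes customer segment; the imbalance is an allocation artefact. With customer segment also predicting the outcome, the pooled figure is confounded, and the within-stratum comparison is the causal one.
Standardising Campaign X to the population customer segment mix: 0.610·157/397 + 0.390·1/53 = 0.249.

0.25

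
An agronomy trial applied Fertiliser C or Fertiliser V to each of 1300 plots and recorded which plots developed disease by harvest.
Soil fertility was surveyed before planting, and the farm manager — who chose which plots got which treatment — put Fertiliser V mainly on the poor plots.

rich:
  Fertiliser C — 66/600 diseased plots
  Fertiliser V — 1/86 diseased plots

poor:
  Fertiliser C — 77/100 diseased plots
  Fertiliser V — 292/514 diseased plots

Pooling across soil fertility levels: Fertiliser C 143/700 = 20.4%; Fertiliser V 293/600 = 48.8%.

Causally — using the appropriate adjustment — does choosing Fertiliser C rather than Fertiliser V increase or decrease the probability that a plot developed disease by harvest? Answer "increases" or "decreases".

Soil fertility is set before the fertiliser has any effect — it is not caused by the fertiliser — and it independently drives the outcome. That makes it a confounder, so the causal comparison is within soil fertility levels.
Within each level — rich: 11.0% vs 1.2%; poor: 77.0% vs 56.8% — Fertiliser V is lower every time.

increases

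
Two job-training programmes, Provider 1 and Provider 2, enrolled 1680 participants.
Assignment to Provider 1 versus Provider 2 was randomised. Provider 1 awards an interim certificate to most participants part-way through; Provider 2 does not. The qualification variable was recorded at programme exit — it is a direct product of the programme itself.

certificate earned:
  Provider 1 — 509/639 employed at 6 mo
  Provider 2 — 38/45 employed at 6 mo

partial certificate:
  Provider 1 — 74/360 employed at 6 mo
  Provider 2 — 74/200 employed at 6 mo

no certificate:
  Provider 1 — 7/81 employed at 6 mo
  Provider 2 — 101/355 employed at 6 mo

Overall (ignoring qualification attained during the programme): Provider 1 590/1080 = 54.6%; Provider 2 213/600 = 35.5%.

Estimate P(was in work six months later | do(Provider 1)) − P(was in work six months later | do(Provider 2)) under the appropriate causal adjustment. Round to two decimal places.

+0.19

Qualification attained during the programme is recorded after the programme and is itself shifted by it — it sits on the causal path from programme to outcome. Conditioning on a mediator would strip out part of the effect we want; the pooled comparison gives the total causal effect.
The causal difference is the pooled difference: 0.546 − 0.355 = +0.191.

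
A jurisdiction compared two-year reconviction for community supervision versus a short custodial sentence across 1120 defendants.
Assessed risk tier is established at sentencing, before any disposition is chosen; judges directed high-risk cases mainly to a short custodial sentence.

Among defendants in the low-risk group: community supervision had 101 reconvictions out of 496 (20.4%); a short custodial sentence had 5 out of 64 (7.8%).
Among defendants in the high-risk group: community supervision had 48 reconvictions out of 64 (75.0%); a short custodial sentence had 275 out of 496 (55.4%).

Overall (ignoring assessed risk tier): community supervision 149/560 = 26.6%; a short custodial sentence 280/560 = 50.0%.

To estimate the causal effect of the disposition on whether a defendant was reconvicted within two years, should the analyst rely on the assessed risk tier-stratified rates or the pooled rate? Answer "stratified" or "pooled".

stratified

a short custodial sentence is lower inside every assessed risk tier stratum but community supervision is lower in aggregate. Whether to stratify depends on how assessed risk tier relates to the disposition.
Here assessed risk tier is a common cause — it drives both which disposition a case falls under and the outcome. The crude comparison mixes populations; the stratum-specific rates are the causally relevant ones.
Within each level — low-risk: 20.4% vs 7.8%; high-risk: 75.0% vs 55.4% — a short custodial sentence is lower every time.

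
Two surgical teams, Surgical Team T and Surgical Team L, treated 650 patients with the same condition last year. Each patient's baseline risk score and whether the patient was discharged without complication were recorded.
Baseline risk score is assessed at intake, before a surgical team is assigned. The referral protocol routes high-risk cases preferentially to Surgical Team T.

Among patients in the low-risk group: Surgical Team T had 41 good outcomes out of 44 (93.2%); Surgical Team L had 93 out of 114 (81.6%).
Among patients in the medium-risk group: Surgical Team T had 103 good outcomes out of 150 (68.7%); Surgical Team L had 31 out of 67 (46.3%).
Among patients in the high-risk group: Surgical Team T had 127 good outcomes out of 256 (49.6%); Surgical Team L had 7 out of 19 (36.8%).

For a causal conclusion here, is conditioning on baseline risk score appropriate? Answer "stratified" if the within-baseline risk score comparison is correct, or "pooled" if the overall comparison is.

stratified

The baseline risk score-specific comparison favours Surgical Team T throughout, but the pooled figures favour Surgical Team L. The question is whether to condition on baseline risk score.
The imbalance in baseline risk score arose from how patients were allocated, not from anything the surgical team did; and baseline risk score independently affects the outcome. The pooled gap is confounded — condition on baseline risk score.
Within each level — low-risk: 93.2% vs 81.6%; medium-risk: 68.7% vs 46.3%; high-risk: 49.6% vs 36.8% — Surgical Team T is higher every time.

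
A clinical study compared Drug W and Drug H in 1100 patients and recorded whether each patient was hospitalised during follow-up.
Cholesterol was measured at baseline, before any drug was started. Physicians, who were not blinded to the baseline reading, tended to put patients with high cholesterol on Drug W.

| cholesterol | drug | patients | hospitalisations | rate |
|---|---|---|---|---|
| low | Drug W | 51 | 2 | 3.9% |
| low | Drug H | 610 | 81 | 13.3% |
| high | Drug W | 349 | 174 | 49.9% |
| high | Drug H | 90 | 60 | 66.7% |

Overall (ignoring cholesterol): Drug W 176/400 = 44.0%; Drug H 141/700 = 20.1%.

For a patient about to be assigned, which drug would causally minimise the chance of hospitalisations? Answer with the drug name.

Within every cholesterol level Drug W has the lower rate, yet pooled Drug H does — Simpson's reversal.
Cholesterol differs across drugs for reasons unrelated to any effect of the drug itself, and it separately predicts the outcome — a classic confounder. We must compare within cholesterol levels.
Within each level — low: 3.9% vs 13.3%; high: 49.9% vs 66.7% — Drug W is lower every time.

Drug W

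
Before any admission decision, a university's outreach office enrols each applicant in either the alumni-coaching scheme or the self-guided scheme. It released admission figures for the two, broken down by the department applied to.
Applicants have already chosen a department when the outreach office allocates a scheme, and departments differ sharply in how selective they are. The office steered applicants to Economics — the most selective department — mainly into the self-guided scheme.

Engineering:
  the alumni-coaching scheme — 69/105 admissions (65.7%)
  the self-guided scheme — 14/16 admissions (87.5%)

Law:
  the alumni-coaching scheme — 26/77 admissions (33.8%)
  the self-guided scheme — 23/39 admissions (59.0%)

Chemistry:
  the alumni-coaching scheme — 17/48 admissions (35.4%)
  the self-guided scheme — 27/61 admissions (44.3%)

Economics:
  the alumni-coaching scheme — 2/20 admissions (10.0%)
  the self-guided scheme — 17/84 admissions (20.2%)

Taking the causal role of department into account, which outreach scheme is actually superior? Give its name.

Since department is a pre-existing factor (not a product of the outreach scheme) and it affects the outcome on its own, it is a confounder. The stratified rates, not the pooled rate, identify the causal effect.
Within each level — Engineering: 65.7% vs 87.5%; Law: 33.8% vs 59.0%; Chemistry: 35.4% vs 44.3%; Economics: 10.0% vs 20.2% — the self-guided scheme is higher every time.

the self-guided scheme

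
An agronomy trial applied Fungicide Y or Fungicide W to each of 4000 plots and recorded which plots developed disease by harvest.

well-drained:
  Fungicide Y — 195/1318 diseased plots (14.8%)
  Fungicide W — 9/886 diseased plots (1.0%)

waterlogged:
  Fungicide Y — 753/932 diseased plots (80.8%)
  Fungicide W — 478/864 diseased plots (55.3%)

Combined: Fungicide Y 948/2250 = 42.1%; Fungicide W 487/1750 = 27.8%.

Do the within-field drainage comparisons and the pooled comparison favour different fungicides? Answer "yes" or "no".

Within each field drainage level (well-drained 14.8% vs 1.0%; waterlogged 80.8% vs 55.3%), Fungicide W has the lower rate every time. Pooled: 42.1% vs 27.8% — Fungicide W has the lower rate overall. They agree.

no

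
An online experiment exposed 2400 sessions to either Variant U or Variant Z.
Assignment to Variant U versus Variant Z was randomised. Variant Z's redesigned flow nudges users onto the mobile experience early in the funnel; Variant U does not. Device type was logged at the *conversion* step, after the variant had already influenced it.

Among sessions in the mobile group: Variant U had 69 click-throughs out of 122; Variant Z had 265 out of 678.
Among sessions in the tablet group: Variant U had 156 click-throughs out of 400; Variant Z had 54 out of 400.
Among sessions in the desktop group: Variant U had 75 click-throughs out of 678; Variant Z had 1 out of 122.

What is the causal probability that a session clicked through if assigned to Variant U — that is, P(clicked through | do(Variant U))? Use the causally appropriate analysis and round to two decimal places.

Device type is recorded after the variant and is itself shifted by it — it sits on the causal path from variant to outcome. Conditioning on a mediator would strip out part of the effect we want; the pooled comparison gives the total causal effect.
So P(outcome | do(Variant U)) is just the pooled rate for Variant U: 300/1200 = 0.250.

0.25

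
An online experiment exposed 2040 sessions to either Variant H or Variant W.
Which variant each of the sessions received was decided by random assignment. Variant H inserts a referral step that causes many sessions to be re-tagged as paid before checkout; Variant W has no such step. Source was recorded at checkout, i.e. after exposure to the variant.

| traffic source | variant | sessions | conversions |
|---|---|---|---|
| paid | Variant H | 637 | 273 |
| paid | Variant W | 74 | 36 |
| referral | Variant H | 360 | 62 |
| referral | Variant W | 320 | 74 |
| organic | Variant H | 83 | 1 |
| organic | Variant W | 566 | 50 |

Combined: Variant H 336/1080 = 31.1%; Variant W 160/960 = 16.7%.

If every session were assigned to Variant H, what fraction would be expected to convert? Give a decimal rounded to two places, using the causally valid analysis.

Traffic source here is a post-treatment variable shaped by the variant; conditioning on it would introduce bias rather than remove it. The overall comparison is the causal one.
So P(outcome | do(Variant H)) is just the pooled rate for Variant H: 336/1080 = 0.311.

0.31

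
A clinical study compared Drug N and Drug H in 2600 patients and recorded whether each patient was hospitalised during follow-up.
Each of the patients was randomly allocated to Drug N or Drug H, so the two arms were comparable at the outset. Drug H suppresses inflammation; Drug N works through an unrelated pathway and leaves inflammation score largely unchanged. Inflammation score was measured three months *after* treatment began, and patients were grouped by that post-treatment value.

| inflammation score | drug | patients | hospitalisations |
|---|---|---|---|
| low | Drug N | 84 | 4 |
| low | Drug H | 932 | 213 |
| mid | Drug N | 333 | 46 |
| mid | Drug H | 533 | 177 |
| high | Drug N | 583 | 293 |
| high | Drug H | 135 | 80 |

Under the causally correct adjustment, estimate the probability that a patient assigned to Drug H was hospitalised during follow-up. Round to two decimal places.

Inflammation score lies on the pathway drug → inflammation score → outcome, so adjusting for it blocks the indirect effect. For the total causal effect of drug, use the unadjusted pooled rates.
So P(outcome | do(Drug H)) is just the pooled rate for Drug H: 470/1600 = 0.294.

0.29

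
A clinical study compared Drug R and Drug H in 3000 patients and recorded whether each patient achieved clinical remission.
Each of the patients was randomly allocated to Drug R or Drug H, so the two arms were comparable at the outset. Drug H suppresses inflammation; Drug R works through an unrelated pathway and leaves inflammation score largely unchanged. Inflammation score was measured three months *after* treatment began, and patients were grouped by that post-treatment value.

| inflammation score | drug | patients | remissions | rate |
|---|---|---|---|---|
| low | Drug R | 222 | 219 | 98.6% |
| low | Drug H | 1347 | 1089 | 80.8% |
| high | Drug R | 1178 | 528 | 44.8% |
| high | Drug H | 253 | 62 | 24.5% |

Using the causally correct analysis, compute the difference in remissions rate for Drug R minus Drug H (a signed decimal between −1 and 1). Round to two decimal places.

-0.19

Drug R is higher inside every inflammation score stratum but Drug H is higher in aggregate. Whether to stratify depends on how inflammation score relates to the drug.
Inflammation score is downstream of the drug. One should not condition on a consequence of treatment, so the overall rates are the right comparison.
The causal difference is the pooled difference: 0.534 − 0.719 = -0.186.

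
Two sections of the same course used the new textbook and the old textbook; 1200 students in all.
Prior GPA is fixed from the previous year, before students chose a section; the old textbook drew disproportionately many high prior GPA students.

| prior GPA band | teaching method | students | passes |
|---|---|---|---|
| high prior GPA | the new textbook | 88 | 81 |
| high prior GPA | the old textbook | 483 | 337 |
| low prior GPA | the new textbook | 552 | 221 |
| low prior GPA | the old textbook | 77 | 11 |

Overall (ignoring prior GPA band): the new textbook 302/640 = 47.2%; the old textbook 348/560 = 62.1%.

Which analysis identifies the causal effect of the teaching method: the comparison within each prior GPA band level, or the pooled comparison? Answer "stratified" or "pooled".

stratified

The prior GPA band-specific comparison favours the new textbook throughout, but the pooled figures favour the old textbook. The question is whether to condition on prior GPA band.
Since prior GPA band is a pre-existing factor (not a product of the teaching method) and it affects the outcome on its own, it is a confounder. The stratified rates, not the pooled rate, identify the causal effect.
Within each level — high prior GPA: 92.0% vs 69.8%; low prior GPA: 40.0% vs 14.3% — the new textbook is higher every time.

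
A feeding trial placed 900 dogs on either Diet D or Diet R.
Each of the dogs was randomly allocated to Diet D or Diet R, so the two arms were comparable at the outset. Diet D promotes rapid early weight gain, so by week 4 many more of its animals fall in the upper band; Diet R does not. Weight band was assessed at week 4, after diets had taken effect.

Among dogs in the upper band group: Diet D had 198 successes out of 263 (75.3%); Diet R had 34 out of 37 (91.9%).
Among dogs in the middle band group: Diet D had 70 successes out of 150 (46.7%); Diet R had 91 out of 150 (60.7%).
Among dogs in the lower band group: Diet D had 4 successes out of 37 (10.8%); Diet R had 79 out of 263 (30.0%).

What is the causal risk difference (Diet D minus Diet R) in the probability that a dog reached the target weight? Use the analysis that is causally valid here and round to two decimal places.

+0.15

The week-4 weight band-specific comparison favours Diet R throughout, but the pooled figures favour Diet D. The question is whether to condition on week-4 weight band.
The distribution of week-4 weight band is itself part of what the diet does — it is an intermediate outcome. Holding it fixed would remove that part of the effect; the total effect is the pooled difference.
The causal difference is the pooled difference: 0.604 − 0.453 = +0.151.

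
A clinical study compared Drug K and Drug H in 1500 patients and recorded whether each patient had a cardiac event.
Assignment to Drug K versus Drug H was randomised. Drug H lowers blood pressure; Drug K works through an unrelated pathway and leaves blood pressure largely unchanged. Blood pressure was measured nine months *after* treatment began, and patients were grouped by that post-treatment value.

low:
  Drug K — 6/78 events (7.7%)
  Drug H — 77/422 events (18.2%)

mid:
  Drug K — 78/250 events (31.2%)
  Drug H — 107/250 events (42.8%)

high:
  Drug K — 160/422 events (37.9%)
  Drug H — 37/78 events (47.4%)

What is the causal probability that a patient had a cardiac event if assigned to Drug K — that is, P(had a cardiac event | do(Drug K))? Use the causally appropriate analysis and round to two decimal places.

0.33

Stratifying would compare drugs among patients the drugs themselves sorted into blood pressure groups — a form of selection on an intermediate. The unconditioned pooled rates give the total causal effect.
So P(outcome | do(Drug K)) is just the pooled rate for Drug K: 244/750 = 0.325.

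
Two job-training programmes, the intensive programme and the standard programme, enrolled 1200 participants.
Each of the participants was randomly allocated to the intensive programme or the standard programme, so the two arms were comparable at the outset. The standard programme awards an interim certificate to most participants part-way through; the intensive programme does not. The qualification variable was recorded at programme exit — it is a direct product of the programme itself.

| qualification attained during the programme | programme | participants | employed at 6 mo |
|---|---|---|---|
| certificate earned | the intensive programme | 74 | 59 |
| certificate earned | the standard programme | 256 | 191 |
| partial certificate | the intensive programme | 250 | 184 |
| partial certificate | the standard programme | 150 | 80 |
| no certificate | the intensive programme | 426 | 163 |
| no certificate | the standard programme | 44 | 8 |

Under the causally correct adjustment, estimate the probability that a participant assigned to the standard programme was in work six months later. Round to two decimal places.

0.62

Stratifying would compare programmes among participants the programmes themselves sorted into qualification attained during the programme groups — a form of selection on an intermediate. The unconditioned pooled rates give the total causal effect.
So P(outcome | do(the standard programme)) is just the pooled rate for the standard programme: 279/450 = 0.620.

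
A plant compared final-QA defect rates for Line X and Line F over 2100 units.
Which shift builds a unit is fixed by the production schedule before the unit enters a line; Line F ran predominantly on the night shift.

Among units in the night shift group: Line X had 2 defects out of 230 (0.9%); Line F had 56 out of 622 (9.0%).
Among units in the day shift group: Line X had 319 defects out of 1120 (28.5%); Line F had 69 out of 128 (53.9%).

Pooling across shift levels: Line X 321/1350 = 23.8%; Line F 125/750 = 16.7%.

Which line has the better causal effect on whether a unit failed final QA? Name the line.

Here shift is a common cause — it drives both which line a case falls under and the outcome. The crude comparison mixes populations; the stratum-specific rates are the causally relevant ones.
Within each level — night shift: 0.9% vs 9.0%; day shift: 28.5% vs 53.9% — Line X is lower every time.

Line X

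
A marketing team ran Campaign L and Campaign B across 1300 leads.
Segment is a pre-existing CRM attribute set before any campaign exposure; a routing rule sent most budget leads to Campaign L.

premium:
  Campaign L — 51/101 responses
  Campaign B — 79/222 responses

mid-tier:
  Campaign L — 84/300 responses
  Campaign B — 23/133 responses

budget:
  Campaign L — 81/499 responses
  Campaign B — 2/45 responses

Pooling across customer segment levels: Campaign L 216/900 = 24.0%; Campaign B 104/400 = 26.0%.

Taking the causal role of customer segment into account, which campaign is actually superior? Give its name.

Within every customer segment level Campaign L has the higher rate, yet pooled Campaign B does — Simpson's reversal.
Since customer segment is a pre-existing factor (not a product of the campaign) and it affects the outcome on its own, it is a confounder. The stratified rates, not the pooled rate, identify the causal effect.
Within each level — premium: 50.5% vs 35.6%; mid-tier: 28.0% vs 17.3%; budget: 16.2% vs 4.4% — Campaign L is higher every time.

Campaign L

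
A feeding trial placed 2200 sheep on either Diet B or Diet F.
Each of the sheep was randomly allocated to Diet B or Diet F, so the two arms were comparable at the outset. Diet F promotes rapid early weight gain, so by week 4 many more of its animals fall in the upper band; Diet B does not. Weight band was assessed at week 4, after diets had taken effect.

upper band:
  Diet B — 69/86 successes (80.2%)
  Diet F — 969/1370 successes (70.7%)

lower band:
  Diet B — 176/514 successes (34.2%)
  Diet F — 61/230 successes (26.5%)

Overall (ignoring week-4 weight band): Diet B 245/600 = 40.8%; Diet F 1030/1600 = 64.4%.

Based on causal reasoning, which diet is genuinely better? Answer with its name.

Stratifying would compare diets among sheep the diets themselves sorted into week-4 weight band groups — a form of selection on an intermediate. The unconditioned pooled rates give the total causal effect.
Pooled: Diet B 40.8% vs Diet F 64.4%; Diet F is higher overall.

Diet F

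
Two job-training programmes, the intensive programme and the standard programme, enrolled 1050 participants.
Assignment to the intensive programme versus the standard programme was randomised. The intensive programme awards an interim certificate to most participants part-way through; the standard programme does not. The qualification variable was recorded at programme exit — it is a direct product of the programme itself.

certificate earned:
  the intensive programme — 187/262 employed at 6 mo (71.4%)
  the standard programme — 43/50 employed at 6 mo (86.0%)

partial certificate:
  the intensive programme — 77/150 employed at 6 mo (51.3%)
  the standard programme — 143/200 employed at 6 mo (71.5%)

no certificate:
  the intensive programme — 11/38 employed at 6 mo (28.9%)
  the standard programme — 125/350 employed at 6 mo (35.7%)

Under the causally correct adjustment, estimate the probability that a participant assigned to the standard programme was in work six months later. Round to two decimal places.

0.52

Qualification attained during the programme is downstream of the programme. One should not condition on a consequence of treatment, so the overall rates are the right comparison.
So P(outcome | do(the standard programme)) is just the pooled rate for the standard programme: 311/600 = 0.518.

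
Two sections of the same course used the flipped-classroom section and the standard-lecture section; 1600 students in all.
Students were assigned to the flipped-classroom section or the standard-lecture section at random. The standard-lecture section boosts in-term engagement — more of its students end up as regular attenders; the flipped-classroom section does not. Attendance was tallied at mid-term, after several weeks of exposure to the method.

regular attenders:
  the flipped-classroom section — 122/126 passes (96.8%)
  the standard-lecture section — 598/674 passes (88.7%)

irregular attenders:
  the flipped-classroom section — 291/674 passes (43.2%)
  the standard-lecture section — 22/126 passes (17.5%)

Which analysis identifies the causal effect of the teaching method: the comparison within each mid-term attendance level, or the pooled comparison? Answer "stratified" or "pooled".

The distribution of mid-term attendance is itself part of what the teaching method does — it is an intermediate outcome. Holding it fixed would remove that part of the effect; the total effect is the pooled difference.
Pooled: the flipped-classroom section 51.6% vs the standard-lecture section 77.5%; the standard-lecture section is higher overall.

pooled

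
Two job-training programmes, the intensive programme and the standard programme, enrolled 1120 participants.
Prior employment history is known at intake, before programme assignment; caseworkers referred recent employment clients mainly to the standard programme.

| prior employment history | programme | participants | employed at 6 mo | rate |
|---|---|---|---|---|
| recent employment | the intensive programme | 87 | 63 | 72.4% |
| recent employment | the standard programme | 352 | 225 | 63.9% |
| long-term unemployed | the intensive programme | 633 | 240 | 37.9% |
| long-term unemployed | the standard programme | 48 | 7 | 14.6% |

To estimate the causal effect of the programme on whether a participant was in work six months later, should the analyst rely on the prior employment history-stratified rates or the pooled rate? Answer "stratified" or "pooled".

stratified

Prior employment history is set before the programme has any effect — it is not caused by the programme — and it independently drives the outcome. That makes it a confounder, so the causal comparison is within prior employment history levels.
Within each level — recent employment: 72.4% vs 63.9%; long-term unemployed: 37.9% vs 14.6% — the intensive programme is higher every time.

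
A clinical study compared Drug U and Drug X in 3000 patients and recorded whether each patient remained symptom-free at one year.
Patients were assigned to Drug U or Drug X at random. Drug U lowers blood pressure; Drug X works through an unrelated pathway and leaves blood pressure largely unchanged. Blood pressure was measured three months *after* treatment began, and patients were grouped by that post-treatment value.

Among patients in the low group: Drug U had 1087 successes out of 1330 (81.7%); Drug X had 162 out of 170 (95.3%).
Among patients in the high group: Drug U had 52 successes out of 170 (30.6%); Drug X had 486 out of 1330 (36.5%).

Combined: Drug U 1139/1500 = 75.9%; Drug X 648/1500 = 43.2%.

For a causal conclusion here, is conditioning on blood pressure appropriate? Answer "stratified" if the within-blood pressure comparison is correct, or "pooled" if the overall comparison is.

pooled

Drug X is higher inside every blood pressure stratum but Drug U is higher in aggregate. Whether to stratify depends on how blood pressure relates to the drug.
Blood pressure lies on the pathway drug → blood pressure → outcome, so adjusting for it blocks the indirect effect. For the total causal effect of drug, use the unadjusted pooled rates.
Pooled: Drug U 75.9% vs Drug X 43.2%; Drug U is higher overall.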